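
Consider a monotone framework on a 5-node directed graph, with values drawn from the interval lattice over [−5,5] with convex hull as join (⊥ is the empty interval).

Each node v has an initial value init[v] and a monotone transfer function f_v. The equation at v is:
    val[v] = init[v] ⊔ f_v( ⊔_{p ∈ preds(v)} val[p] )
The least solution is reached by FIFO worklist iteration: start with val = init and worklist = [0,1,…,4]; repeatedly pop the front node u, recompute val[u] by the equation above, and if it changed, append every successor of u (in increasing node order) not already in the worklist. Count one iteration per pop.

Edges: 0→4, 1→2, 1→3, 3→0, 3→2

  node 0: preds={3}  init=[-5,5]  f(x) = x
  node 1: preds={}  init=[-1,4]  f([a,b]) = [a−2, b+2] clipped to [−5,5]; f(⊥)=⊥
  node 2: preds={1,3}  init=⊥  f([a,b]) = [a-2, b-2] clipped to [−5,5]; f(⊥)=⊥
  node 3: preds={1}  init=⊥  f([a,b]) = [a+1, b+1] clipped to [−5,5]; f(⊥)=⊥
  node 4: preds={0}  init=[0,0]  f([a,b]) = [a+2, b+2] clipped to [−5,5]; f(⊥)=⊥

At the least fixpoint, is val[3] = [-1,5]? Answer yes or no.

Iteration log — 7 steps:
  step 1. node 0  ⊔preds=⊥  new=[-5,5]  stable
  step 2. node 1  ⊔preds=⊥  new=[-1,4]  stable
  step 3. node 2  ⊔preds=[-1,4]  new=[-3,2]  old=⊥  +wl: 
  step 4. node 3  ⊔preds=[-1,4]  new=[0,5]  old=⊥  +wl: 0,2
  step 5. node 4  ⊔preds=[-5,5]  new=[-3,5]  old=[0,0]  +wl: 
  step 6. node 0  ⊔preds=[0,5]  new=[-5,5]  stable
  step 7. node 2  ⊔preds=[-1,5]  new=[-3,3]  old=[-3,2]  +wl: 

Least fixpoint reached:
  node 0: [-5,5]
  node 1: [-1,4]
  node 2: [-3,3]
  node 3: [0,5]
  node 4: [-3,5]

no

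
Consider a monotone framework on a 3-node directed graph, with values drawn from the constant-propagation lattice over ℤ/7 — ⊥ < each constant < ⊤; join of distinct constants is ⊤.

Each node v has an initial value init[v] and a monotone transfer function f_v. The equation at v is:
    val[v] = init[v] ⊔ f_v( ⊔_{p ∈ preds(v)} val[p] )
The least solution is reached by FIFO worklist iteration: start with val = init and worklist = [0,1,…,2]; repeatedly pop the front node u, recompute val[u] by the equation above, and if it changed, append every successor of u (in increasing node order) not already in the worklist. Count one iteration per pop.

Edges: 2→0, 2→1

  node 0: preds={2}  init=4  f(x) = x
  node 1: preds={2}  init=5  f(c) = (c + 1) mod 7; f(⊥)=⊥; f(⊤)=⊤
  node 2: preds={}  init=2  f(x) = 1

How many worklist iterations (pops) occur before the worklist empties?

5

Iteration log — 5 steps:
  step 1. node 0  ⊔preds=2  new=⊤  old=4  +wl: 
  step 2. node 1  ⊔preds=2  new=⊤  old=5  +wl: 
  step 3. node 2  ⊔preds=⊥  new=⊤  old=2  +wl: 0,1
  step 4. node 0  ⊔preds=⊤  new=⊤  stable
  step 5. node 1  ⊔preds=⊤  new=⊤  stable

Least fixpoint reached:
  node 0: ⊤
  node 1: ⊤
  node 2: ⊤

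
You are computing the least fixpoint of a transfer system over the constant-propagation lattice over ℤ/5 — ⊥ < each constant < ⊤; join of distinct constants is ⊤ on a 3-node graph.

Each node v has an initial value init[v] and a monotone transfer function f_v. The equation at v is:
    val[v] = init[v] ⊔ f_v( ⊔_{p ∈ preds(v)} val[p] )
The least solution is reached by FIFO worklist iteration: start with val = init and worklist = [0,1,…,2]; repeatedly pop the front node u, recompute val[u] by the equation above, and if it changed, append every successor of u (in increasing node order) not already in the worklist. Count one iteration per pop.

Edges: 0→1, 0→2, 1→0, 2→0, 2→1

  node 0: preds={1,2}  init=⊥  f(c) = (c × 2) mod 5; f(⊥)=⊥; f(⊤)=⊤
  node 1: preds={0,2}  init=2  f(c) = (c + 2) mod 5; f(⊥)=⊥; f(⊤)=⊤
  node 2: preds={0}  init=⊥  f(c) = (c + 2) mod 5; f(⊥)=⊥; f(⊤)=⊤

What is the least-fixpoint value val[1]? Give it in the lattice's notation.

⊤

Worklist (8 pops):
  #1 pop 0: in=2 → 4 (was ⊥); enqueue []
  #2 pop 1: in=4 → ⊤ (was 2); enqueue [0]
  #3 pop 2: in=4 → 1 (was ⊥); enqueue [1]
  #4 pop 0: in=⊤ → ⊤ (was 4); enqueue [2]
  #5 pop 1: in=⊤ → ⊤ (no change)
  #6 pop 2: in=⊤ → ⊤ (was 1); enqueue [0,1]
  #7 pop 0: in=⊤ → ⊤ (no change)
  #8 pop 1: in=⊤ → ⊤ (no change)

Fixpoint:
  val[0] = ⊤
  val[1] = ⊤
  val[2] = ⊤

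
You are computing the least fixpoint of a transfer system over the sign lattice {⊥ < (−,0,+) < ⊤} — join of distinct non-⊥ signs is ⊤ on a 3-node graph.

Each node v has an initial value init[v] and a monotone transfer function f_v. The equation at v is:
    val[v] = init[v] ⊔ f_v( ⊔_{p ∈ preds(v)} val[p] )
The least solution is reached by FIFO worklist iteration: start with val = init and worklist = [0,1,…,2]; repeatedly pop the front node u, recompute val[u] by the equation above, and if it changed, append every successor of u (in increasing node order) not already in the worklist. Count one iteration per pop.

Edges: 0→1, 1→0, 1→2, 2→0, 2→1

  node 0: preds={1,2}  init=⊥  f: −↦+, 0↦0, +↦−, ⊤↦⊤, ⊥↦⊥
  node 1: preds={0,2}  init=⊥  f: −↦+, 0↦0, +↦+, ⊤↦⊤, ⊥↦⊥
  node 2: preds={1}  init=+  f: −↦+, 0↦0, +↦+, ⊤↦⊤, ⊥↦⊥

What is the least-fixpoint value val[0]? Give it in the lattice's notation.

⊤

Worklist (5 pops):
  #1 pop 0: in=+ → − (was ⊥); enqueue []
  #2 pop 1: in=⊤ → ⊤ (was ⊥); enqueue [0]
  #3 pop 2: in=⊤ → ⊤ (was +); enqueue [1]
  #4 pop 0: in=⊤ → ⊤ (was −); enqueue []
  #5 pop 1: in=⊤ → ⊤ (no change)

Fixpoint:
  val[0] = ⊤
  val[1] = ⊤
  val[2] = ⊤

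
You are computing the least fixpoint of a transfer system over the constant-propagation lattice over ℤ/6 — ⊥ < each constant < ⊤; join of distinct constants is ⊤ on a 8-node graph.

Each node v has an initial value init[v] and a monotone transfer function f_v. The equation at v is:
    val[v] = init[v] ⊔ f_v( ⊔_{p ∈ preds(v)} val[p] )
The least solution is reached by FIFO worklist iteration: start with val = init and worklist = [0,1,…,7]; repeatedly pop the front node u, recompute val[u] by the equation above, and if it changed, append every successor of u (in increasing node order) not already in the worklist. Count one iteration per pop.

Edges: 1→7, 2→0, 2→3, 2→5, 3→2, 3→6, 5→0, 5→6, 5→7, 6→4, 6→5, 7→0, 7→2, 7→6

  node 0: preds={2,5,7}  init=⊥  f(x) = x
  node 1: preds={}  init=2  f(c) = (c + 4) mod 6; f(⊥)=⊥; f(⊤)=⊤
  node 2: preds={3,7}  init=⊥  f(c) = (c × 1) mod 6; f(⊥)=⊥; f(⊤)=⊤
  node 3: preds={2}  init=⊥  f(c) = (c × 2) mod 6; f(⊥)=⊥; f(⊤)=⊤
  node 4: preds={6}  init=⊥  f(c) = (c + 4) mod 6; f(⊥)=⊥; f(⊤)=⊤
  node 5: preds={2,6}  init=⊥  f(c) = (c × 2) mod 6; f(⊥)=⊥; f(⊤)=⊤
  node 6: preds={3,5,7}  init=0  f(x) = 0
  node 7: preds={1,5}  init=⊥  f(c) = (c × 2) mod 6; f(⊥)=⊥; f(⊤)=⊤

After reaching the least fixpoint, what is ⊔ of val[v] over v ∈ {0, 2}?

Worklist (18 pops):
  #1 pop 0: in=⊥ → ⊥ (no change)
  #2 pop 1: in=⊥ → 2 (no change)
  #3 pop 2: in=⊥ → ⊥ (no change)
  #4 pop 3: in=⊥ → ⊥ (no change)
  #5 pop 4: in=0 → 4 (was ⊥); enqueue []
  #6 pop 5: in=0 → 0 (was ⊥); enqueue [0]
  #7 pop 6: in=0 → 0 (no change)
  #8 pop 7: in=⊤ → ⊤ (was ⊥); enqueue [2,6]
  #9 pop 0: in=⊤ → ⊤ (was ⊥); enqueue []
  #10 pop 2: in=⊤ → ⊤ (was ⊥); enqueue [0,3,5]
  #11 pop 6: in=⊤ → 0 (no change)
  #12 pop 0: in=⊤ → ⊤ (no change)
  #13 pop 3: in=⊤ → ⊤ (was ⊥); enqueue [2,6]
  #14 pop 5: in=⊤ → ⊤ (was 0); enqueue [0,7]
  #15 pop 2: in=⊤ → ⊤ (no change)
  #16 pop 6: in=⊤ → 0 (no change)
  #17 pop 0: in=⊤ → ⊤ (no change)
  #18 pop 7: in=⊤ → ⊤ (no change)

Fixpoint:
  val[0] = ⊤
  val[1] = 2
  val[2] = ⊤
  val[3] = ⊤
  val[4] = 4
  val[5] = ⊤
  val[6] = 0
  val[7] = ⊤

⊤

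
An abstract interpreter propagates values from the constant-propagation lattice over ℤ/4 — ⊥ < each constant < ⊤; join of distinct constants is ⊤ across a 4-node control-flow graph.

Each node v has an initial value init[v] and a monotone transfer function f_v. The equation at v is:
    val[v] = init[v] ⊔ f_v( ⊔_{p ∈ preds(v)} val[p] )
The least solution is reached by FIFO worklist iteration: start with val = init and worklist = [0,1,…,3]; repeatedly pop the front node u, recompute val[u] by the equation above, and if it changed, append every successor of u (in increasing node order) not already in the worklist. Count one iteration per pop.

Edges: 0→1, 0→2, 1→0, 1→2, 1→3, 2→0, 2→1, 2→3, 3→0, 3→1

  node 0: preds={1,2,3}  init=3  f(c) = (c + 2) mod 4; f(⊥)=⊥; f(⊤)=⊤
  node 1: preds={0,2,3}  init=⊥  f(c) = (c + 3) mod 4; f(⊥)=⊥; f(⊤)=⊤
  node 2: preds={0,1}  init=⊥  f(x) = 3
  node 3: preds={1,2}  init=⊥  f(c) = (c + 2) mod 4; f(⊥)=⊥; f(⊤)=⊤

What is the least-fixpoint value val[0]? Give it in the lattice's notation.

Iteration log — 9 steps:
  step 1. node 0  ⊔preds=⊥  new=3  stable
  step 2. node 1  ⊔preds=3  new=2  old=⊥  +wl: 0
  step 3. node 2  ⊔preds=⊤  new=3  old=⊥  +wl: 1
  step 4. node 3  ⊔preds=⊤  new=⊤  old=⊥  +wl: 
  step 5. node 0  ⊔preds=⊤  new=⊤  old=3  +wl: 2
  step 6. node 1  ⊔preds=⊤  new=⊤  old=2  +wl: 0,3
  step 7. node 2  ⊔preds=⊤  new=3  stable
  step 8. node 0  ⊔preds=⊤  new=⊤  stable
  step 9. node 3  ⊔preds=⊤  new=⊤  stable

Least fixpoint reached:
  node 0: ⊤
  node 1: ⊤
  node 2: 3
  node 3: ⊤

⊤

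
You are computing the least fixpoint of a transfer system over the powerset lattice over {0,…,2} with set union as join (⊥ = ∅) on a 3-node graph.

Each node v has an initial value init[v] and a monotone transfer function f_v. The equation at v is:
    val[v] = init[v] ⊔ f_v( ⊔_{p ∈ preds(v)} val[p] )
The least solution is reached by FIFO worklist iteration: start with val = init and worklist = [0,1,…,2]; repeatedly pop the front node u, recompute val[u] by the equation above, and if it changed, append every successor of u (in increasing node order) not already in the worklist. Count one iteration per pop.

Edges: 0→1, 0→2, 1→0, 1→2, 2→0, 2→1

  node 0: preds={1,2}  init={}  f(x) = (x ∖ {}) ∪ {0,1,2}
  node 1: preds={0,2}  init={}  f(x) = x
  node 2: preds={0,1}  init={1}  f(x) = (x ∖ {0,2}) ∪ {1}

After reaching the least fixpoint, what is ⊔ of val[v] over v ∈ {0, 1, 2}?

Trace (4 dequeues):
  [1] u=0 | in {1} | out {0,1,2} | prev {} | push {}
  [2] u=1 | in {0,1,2} | out {0,1,2} | prev {} | push {0}
  [3] u=2 | in {0,1,2} | out {1} | ==
  [4] u=0 | in {0,1,2} | out {0,1,2} | ==

Converged values:
  [0] {0,1,2}
  [1] {0,1,2}
  [2] {1}

{0,1,2}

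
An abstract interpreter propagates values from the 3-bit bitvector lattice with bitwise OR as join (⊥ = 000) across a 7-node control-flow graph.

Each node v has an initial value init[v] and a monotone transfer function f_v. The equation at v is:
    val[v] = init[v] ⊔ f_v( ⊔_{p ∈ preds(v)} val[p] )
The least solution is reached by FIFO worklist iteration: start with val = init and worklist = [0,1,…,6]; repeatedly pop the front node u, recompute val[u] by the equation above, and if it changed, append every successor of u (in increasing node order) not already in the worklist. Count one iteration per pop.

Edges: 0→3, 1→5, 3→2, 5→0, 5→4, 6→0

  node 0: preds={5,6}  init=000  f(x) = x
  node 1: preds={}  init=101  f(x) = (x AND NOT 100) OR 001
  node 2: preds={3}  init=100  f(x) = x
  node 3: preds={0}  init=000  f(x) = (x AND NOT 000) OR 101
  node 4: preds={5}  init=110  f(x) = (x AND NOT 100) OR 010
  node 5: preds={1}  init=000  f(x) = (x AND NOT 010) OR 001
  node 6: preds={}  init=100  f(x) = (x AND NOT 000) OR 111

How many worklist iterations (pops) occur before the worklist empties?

12

Trace (12 dequeues):
  [1] u=0 | in 100 | out 100 | prev 000 | push {}
  [2] u=1 | in 000 | out 101 | ==
  [3] u=2 | in 000 | out 100 | ==
  [4] u=3 | in 100 | out 101 | prev 000 | push {2}
  [5] u=4 | in 000 | out 110 | ==
  [6] u=5 | in 101 | out 101 | prev 000 | push {0,4}
  [7] u=6 | in 000 | out 111 | prev 100 | push {}
  [8] u=2 | in 101 | out 101 | prev 100 | push {}
  [9] u=0 | in 111 | out 111 | prev 100 | push {3}
  [10] u=4 | in 101 | out 111 | prev 110 | push {}
  [11] u=3 | in 111 | out 111 | prev 101 | push {2}
  [12] u=2 | in 111 | out 111 | prev 101 | push {}

Converged values:
  [0] 111
  [1] 101
  [2] 111
  [3] 111
  [4] 111
  [5] 101
  [6] 111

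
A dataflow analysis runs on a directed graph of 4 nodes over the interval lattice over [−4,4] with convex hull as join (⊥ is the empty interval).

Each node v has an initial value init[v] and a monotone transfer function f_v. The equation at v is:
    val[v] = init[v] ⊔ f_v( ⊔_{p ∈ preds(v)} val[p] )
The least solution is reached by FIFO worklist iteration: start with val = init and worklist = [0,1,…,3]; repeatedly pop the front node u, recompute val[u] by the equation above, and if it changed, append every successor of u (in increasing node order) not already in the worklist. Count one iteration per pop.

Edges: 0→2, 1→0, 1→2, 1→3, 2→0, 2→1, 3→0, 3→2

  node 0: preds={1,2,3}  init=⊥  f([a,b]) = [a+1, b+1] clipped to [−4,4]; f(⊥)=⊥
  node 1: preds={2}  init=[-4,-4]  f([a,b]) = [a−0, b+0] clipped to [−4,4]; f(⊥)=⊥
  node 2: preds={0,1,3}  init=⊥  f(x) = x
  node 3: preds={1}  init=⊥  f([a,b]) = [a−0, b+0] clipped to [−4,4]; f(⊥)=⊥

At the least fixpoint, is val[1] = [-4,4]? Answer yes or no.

yes

Trace (39 dequeues):
  [1] u=0 | in [-4,-4] | out [-3,-3] | prev ⊥ | push {}
  [2] u=1 | in ⊥ | out [-4,-4] | ==
  [3] u=2 | in [-4,-3] | out [-4,-3] | prev ⊥ | push {0,1}
  [4] u=3 | in [-4,-4] | out [-4,-4] | prev ⊥ | push {2}
  [5] u=0 | in [-4,-3] | out [-3,-2] | prev [-3,-3] | push {}
  [6] u=1 | in [-4,-3] | out [-4,-3] | prev [-4,-4] | push {0,3}
  [7] u=2 | in [-4,-2] | out [-4,-2] | prev [-4,-3] | push {1}
  [8] u=0 | in [-4,-2] | out [-3,-1] | prev [-3,-2] | push {2}
  [9] u=3 | in [-4,-3] | out [-4,-3] | prev [-4,-4] | push {0}
  [10] u=1 | in [-4,-2] | out [-4,-2] | prev [-4,-3] | push {3}
  [11] u=2 | in [-4,-1] | out [-4,-1] | prev [-4,-2] | push {1}
  [12] u=0 | in [-4,-1] | out [-3,0] | prev [-3,-1] | push {2}
  [13] u=3 | in [-4,-2] | out [-4,-2] | prev [-4,-3] | push {0}
  [14] u=1 | in [-4,-1] | out [-4,-1] | prev [-4,-2] | push {3}
  [15] u=2 | in [-4,0] | out [-4,0] | prev [-4,-1] | push {1}
  [16] u=0 | in [-4,0] | out [-3,1] | prev [-3,0] | push {2}
  [17] u=3 | in [-4,-1] | out [-4,-1] | prev [-4,-2] | push {0}
  [18] u=1 | in [-4,0] | out [-4,0] | prev [-4,-1] | push {3}
  [19] u=2 | in [-4,1] | out [-4,1] | prev [-4,0] | push {1}
  [20] u=0 | in [-4,1] | out [-3,2] | prev [-3,1] | push {2}
  [21] u=3 | in [-4,0] | out [-4,0] | prev [-4,-1] | push {0}
  [22] u=1 | in [-4,1] | out [-4,1] | prev [-4,0] | push {3}
  [23] u=2 | in [-4,2] | out [-4,2] | prev [-4,1] | push {1}
  [24] u=0 | in [-4,2] | out [-3,3] | prev [-3,2] | push {2}
  [25] u=3 | in [-4,1] | out [-4,1] | prev [-4,0] | push {0}
  [26] u=1 | in [-4,2] | out [-4,2] | prev [-4,1] | push {3}
  [27] u=2 | in [-4,3] | out [-4,3] | prev [-4,2] | push {1}
  [28] u=0 | in [-4,3] | out [-3,4] | prev [-3,3] | push {2}
  [29] u=3 | in [-4,2] | out [-4,2] | prev [-4,1] | push {0}
  [30] u=1 | in [-4,3] | out [-4,3] | prev [-4,2] | push {3}
  [31] u=2 | in [-4,4] | out [-4,4] | prev [-4,3] | push {1}
  [32] u=0 | in [-4,4] | out [-3,4] | ==
  [33] u=3 | in [-4,3] | out [-4,3] | prev [-4,2] | push {0,2}
  [34] u=1 | in [-4,4] | out [-4,4] | prev [-4,3] | push {3}
  [35] u=0 | in [-4,4] | out [-3,4] | ==
  [36] u=2 | in [-4,4] | out [-4,4] | ==
  [37] u=3 | in [-4,4] | out [-4,4] | prev [-4,3] | push {0,2}
  [38] u=0 | in [-4,4] | out [-3,4] | ==
  [39] u=2 | in [-4,4] | out [-4,4] | ==

Converged values:
  [0] [-3,4]
  [1] [-4,4]
  [2] [-4,4]
  [3] [-4,4]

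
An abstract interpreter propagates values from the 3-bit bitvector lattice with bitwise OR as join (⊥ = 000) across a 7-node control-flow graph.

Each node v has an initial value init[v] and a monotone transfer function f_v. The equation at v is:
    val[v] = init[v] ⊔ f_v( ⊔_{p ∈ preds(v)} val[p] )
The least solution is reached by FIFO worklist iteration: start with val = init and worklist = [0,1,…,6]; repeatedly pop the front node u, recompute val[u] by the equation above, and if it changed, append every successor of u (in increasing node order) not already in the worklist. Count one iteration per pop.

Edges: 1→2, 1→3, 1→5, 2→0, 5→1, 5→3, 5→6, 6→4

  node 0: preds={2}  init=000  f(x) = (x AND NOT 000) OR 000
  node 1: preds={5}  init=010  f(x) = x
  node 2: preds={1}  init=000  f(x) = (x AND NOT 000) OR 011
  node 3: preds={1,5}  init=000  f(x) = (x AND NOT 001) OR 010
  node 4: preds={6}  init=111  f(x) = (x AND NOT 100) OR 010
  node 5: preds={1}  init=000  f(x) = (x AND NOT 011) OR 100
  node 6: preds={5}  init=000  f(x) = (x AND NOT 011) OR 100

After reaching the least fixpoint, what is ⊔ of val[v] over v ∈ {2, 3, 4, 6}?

111

Trace (14 dequeues):
  [1] u=0 | in 000 | out 000 | ==
  [2] u=1 | in 000 | out 010 | ==
  [3] u=2 | in 010 | out 011 | prev 000 | push {0}
  [4] u=3 | in 010 | out 010 | prev 000 | push {}
  [5] u=4 | in 000 | out 111 | ==
  [6] u=5 | in 010 | out 100 | prev 000 | push {1,3}
  [7] u=6 | in 100 | out 100 | prev 000 | push {4}
  [8] u=0 | in 011 | out 011 | prev 000 | push {}
  [9] u=1 | in 100 | out 110 | prev 010 | push {2,5}
  [10] u=3 | in 110 | out 110 | prev 010 | push {}
  [11] u=4 | in 100 | out 111 | ==
  [12] u=2 | in 110 | out 111 | prev 011 | push {0}
  [13] u=5 | in 110 | out 100 | ==
  [14] u=0 | in 111 | out 111 | prev 011 | push {}

Converged values:
  [0] 111
  [1] 110
  [2] 111
  [3] 110
  [4] 111
  [5] 100
  [6] 100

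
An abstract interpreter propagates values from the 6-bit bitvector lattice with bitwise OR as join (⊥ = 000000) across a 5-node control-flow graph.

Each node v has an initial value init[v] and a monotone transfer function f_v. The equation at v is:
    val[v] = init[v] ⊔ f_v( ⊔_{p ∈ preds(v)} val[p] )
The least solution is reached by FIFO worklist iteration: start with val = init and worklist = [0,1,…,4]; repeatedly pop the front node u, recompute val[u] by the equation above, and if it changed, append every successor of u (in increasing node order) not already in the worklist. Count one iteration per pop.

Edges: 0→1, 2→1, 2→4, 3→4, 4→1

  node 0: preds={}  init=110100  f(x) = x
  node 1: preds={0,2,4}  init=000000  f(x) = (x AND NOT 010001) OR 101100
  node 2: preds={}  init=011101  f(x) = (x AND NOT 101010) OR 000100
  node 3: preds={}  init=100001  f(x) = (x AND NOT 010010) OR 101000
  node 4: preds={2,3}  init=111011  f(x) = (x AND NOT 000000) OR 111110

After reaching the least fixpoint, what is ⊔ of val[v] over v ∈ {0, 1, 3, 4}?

111111

Iteration log — 6 steps:
  step 1. node 0  ⊔preds=000000  new=110100  stable
  step 2. node 1  ⊔preds=111111  new=101110  old=000000  +wl: 
  step 3. node 2  ⊔preds=000000  new=011101  stable
  step 4. node 3  ⊔preds=000000  new=101001  old=100001  +wl: 
  step 5. node 4  ⊔preds=111101  new=111111  old=111011  +wl: 1
  step 6. node 1  ⊔preds=111111  new=101110  stable

Least fixpoint reached:
  node 0: 110100
  node 1: 101110
  node 2: 011101
  node 3: 101001
  node 4: 111111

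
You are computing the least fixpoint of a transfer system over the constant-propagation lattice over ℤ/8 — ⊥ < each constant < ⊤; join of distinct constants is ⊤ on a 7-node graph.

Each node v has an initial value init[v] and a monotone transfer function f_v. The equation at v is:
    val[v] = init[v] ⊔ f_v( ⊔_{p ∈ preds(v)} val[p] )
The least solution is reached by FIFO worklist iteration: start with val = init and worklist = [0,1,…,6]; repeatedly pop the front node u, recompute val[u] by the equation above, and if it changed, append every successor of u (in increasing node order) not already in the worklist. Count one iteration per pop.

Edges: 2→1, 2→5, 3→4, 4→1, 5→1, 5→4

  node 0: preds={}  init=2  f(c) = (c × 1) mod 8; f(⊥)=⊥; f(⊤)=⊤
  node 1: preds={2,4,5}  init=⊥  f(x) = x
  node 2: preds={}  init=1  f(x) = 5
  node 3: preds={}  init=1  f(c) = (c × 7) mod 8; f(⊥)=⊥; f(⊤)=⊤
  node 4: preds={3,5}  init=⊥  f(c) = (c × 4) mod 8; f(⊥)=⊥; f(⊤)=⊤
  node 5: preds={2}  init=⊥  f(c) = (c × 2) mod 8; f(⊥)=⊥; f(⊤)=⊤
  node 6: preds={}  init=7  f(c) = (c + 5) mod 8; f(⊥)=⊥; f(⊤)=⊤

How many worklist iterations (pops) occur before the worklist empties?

10

Worklist (10 pops):
  #1 pop 0: in=⊥ → 2 (no change)
  #2 pop 1: in=1 → 1 (was ⊥); enqueue []
  #3 pop 2: in=⊥ → ⊤ (was 1); enqueue [1]
  #4 pop 3: in=⊥ → 1 (no change)
  #5 pop 4: in=1 → 4 (was ⊥); enqueue []
  #6 pop 5: in=⊤ → ⊤ (was ⊥); enqueue [4]
  #7 pop 6: in=⊥ → 7 (no change)
  #8 pop 1: in=⊤ → ⊤ (was 1); enqueue []
  #9 pop 4: in=⊤ → ⊤ (was 4); enqueue [1]
  #10 pop 1: in=⊤ → ⊤ (no change)

Fixpoint:
  val[0] = 2
  val[1] = ⊤
  val[2] = ⊤
  val[3] = 1
  val[4] = ⊤
  val[5] = ⊤
  val[6] = 7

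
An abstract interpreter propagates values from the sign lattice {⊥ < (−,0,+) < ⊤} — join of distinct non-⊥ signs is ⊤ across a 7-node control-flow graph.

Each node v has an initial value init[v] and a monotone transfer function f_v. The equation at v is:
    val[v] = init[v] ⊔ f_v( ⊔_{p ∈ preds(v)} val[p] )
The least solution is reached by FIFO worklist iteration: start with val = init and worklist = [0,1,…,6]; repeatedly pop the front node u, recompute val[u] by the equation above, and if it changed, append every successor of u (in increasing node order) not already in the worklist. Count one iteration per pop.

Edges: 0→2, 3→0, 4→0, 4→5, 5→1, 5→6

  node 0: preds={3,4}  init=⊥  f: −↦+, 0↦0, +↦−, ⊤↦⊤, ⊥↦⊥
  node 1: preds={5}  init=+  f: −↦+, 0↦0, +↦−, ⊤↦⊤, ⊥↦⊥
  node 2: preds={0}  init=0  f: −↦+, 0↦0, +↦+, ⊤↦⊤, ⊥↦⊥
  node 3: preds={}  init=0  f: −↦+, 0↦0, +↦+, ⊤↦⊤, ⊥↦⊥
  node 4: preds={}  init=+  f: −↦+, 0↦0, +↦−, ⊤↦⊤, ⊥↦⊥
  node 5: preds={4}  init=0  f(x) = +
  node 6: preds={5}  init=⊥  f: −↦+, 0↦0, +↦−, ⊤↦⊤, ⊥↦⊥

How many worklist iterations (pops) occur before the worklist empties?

Iteration log — 8 steps:
  step 1. node 0  ⊔preds=⊤  new=⊤  old=⊥  +wl: 
  step 2. node 1  ⊔preds=0  new=⊤  old=+  +wl: 
  step 3. node 2  ⊔preds=⊤  new=⊤  old=0  +wl: 
  step 4. node 3  ⊔preds=⊥  new=0  stable
  step 5. node 4  ⊔preds=⊥  new=+  stable
  step 6. node 5  ⊔preds=+  new=⊤  old=0  +wl: 1
  step 7. node 6  ⊔preds=⊤  new=⊤  old=⊥  +wl: 
  step 8. node 1  ⊔preds=⊤  new=⊤  stable

Least fixpoint reached:
  node 0: ⊤
  node 1: ⊤
  node 2: ⊤
  node 3: 0
  node 4: +
  node 5: ⊤
  node 6: ⊤

8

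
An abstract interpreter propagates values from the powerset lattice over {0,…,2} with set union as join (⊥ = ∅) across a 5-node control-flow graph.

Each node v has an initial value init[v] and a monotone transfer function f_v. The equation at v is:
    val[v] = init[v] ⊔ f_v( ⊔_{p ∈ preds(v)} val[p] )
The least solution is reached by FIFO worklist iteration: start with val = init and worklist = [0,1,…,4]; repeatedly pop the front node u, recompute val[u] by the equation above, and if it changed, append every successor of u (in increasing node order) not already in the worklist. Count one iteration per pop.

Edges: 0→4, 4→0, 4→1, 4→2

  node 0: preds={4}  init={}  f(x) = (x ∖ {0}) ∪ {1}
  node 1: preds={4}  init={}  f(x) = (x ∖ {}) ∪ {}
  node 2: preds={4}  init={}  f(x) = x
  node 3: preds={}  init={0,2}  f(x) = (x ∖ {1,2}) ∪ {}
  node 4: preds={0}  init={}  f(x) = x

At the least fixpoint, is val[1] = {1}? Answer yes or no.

yes

Trace (8 dequeues):
  [1] u=0 | in {} | out {1} | prev {} | push {}
  [2] u=1 | in {} | out {} | ==
  [3] u=2 | in {} | out {} | ==
  [4] u=3 | in {} | out {0,2} | ==
  [5] u=4 | in {1} | out {1} | prev {} | push {0,1,2}
  [6] u=0 | in {1} | out {1} | ==
  [7] u=1 | in {1} | out {1} | prev {} | push {}
  [8] u=2 | in {1} | out {1} | prev {} | push {}

Converged values:
  [0] {1}
  [1] {1}
  [2] {1}
  [3] {0,2}
  [4] {1}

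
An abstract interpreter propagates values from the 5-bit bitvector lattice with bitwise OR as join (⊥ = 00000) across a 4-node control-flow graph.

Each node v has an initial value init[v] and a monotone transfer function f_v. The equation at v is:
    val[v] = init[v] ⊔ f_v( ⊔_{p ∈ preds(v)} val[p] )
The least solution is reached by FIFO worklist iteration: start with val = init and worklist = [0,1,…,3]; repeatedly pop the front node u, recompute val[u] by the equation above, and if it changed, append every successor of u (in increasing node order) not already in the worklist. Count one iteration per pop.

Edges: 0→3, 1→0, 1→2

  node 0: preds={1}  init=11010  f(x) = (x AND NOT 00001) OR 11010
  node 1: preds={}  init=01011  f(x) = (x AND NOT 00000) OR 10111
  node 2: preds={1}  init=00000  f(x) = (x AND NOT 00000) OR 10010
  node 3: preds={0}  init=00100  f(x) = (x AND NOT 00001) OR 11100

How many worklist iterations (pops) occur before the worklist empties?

6

Worklist (6 pops):
  #1 pop 0: in=01011 → 11010 (no change)
  #2 pop 1: in=00000 → 11111 (was 01011); enqueue [0]
  #3 pop 2: in=11111 → 11111 (was 00000); enqueue []
  #4 pop 3: in=11010 → 11110 (was 00100); enqueue []
  #5 pop 0: in=11111 → 11110 (was 11010); enqueue [3]
  #6 pop 3: in=11110 → 11110 (no change)

Fixpoint:
  val[0] = 11110
  val[1] = 11111
  val[2] = 11111
  val[3] = 11110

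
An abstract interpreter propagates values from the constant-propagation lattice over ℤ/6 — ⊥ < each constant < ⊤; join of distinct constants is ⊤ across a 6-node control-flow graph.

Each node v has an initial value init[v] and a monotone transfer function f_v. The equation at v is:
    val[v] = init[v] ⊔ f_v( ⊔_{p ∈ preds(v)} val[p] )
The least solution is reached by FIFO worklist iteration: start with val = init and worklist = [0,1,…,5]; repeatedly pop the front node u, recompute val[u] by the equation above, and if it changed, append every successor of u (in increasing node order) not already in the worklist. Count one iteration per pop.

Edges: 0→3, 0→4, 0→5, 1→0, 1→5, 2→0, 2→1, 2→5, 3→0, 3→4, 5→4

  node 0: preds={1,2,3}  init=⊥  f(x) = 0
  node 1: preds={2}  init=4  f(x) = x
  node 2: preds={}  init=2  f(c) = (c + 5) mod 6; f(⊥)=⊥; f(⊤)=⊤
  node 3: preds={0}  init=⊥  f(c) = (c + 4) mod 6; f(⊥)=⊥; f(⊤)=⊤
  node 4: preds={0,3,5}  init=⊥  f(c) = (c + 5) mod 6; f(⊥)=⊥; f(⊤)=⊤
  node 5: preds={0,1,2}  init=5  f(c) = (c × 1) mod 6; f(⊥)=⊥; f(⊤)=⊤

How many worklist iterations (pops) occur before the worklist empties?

Trace (8 dequeues):
  [1] u=0 | in ⊤ | out 0 | prev ⊥ | push {}
  [2] u=1 | in 2 | out ⊤ | prev 4 | push {0}
  [3] u=2 | in ⊥ | out 2 | ==
  [4] u=3 | in 0 | out 4 | prev ⊥ | push {}
  [5] u=4 | in ⊤ | out ⊤ | prev ⊥ | push {}
  [6] u=5 | in ⊤ | out ⊤ | prev 5 | push {4}
  [7] u=0 | in ⊤ | out 0 | ==
  [8] u=4 | in ⊤ | out ⊤ | ==

Converged values:
  [0] 0
  [1] ⊤
  [2] 2
  [3] 4
  [4] ⊤
  [5] ⊤

8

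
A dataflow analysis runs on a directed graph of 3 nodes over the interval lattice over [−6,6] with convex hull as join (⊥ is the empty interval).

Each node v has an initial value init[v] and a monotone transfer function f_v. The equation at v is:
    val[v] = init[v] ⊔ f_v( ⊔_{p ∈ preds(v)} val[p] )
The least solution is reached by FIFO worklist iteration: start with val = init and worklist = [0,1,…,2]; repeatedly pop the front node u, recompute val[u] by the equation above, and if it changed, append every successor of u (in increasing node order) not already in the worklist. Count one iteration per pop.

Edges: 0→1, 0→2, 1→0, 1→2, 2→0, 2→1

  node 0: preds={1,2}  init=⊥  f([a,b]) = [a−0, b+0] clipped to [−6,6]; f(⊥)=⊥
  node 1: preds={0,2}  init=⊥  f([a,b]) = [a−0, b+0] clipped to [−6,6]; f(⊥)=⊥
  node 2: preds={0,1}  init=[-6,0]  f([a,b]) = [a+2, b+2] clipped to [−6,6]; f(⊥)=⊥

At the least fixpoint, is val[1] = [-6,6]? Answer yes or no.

yes

Iteration log — 13 steps:
  step 1. node 0  ⊔preds=[-6,0]  new=[-6,0]  old=⊥  +wl: 
  step 2. node 1  ⊔preds=[-6,0]  new=[-6,0]  old=⊥  +wl: 0
  step 3. node 2  ⊔preds=[-6,0]  new=[-6,2]  old=[-6,0]  +wl: 1
  step 4. node 0  ⊔preds=[-6,2]  new=[-6,2]  old=[-6,0]  +wl: 2
  step 5. node 1  ⊔preds=[-6,2]  new=[-6,2]  old=[-6,0]  +wl: 0
  step 6. node 2  ⊔preds=[-6,2]  new=[-6,4]  old=[-6,2]  +wl: 1
  step 7. node 0  ⊔preds=[-6,4]  new=[-6,4]  old=[-6,2]  +wl: 2
  step 8. node 1  ⊔preds=[-6,4]  new=[-6,4]  old=[-6,2]  +wl: 0
  step 9. node 2  ⊔preds=[-6,4]  new=[-6,6]  old=[-6,4]  +wl: 1
  step 10. node 0  ⊔preds=[-6,6]  new=[-6,6]  old=[-6,4]  +wl: 2
  step 11. node 1  ⊔preds=[-6,6]  new=[-6,6]  old=[-6,4]  +wl: 0
  step 12. node 2  ⊔preds=[-6,6]  new=[-6,6]  stable
  step 13. node 0  ⊔preds=[-6,6]  new=[-6,6]  stable

Least fixpoint reached:
  node 0: [-6,6]
  node 1: [-6,6]
  node 2: [-6,6]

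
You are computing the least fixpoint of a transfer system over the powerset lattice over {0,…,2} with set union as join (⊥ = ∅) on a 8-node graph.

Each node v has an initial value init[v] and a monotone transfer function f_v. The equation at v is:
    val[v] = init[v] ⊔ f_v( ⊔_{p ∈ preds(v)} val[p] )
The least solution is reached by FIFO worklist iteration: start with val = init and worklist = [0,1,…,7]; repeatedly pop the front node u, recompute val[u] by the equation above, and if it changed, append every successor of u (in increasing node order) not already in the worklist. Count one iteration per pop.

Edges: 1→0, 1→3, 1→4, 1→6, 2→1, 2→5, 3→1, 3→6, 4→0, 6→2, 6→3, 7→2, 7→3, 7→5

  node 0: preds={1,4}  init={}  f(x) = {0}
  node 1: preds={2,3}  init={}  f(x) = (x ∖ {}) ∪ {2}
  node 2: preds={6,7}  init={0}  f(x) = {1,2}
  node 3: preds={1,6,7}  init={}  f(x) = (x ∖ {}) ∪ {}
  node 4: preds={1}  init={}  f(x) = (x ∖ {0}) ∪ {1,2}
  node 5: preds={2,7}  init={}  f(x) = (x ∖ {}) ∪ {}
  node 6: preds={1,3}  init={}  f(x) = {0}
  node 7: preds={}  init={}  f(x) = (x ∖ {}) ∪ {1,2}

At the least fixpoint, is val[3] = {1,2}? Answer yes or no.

no

Iteration log — 17 steps:
  step 1. node 0  ⊔preds={}  new={0}  old={}  +wl: 
  step 2. node 1  ⊔preds={0}  new={0,2}  old={}  +wl: 0
  step 3. node 2  ⊔preds={}  new={0,1,2}  old={0}  +wl: 1
  step 4. node 3  ⊔preds={0,2}  new={0,2}  old={}  +wl: 
  step 5. node 4  ⊔preds={0,2}  new={1,2}  old={}  +wl: 
  step 6. node 5  ⊔preds={0,1,2}  new={0,1,2}  old={}  +wl: 
  step 7. node 6  ⊔preds={0,2}  new={0}  old={}  +wl: 2,3
  step 8. node 7  ⊔preds={}  new={1,2}  old={}  +wl: 5
  step 9. node 0  ⊔preds={0,1,2}  new={0}  stable
  step 10. node 1  ⊔preds={0,1,2}  new={0,1,2}  old={0,2}  +wl: 0,4,6
  step 11. node 2  ⊔preds={0,1,2}  new={0,1,2}  stable
  step 12. node 3  ⊔preds={0,1,2}  new={0,1,2}  old={0,2}  +wl: 1
  step 13. node 5  ⊔preds={0,1,2}  new={0,1,2}  stable
  step 14. node 0  ⊔preds={0,1,2}  new={0}  stable
  step 15. node 4  ⊔preds={0,1,2}  new={1,2}  stable
  step 16. node 6  ⊔preds={0,1,2}  new={0}  stable
  step 17. node 1  ⊔preds={0,1,2}  new={0,1,2}  stable

Least fixpoint reached:
  node 0: {0}
  node 1: {0,1,2}
  node 2: {0,1,2}
  node 3: {0,1,2}
  node 4: {1,2}
  node 5: {0,1,2}
  node 6: {0}
  node 7: {1,2}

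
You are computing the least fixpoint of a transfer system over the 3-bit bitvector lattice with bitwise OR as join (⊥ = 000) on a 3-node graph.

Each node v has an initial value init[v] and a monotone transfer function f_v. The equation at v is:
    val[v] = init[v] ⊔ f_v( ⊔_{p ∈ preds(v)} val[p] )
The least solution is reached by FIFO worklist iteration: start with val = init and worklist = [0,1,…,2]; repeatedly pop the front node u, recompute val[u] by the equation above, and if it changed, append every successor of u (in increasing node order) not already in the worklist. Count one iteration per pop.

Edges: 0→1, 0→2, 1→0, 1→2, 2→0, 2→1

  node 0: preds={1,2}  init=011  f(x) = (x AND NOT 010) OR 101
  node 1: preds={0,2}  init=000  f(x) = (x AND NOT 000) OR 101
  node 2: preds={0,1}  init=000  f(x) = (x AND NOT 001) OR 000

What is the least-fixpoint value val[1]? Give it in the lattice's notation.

111

Iteration log — 5 steps:
  step 1. node 0  ⊔preds=000  new=111  old=011  +wl: 
  step 2. node 1  ⊔preds=111  new=111  old=000  +wl: 0
  step 3. node 2  ⊔preds=111  new=110  old=000  +wl: 1
  step 4. node 0  ⊔preds=111  new=111  stable
  step 5. node 1  ⊔preds=111  new=111  stable

Least fixpoint reached:
  node 0: 111
  node 1: 111
  node 2: 110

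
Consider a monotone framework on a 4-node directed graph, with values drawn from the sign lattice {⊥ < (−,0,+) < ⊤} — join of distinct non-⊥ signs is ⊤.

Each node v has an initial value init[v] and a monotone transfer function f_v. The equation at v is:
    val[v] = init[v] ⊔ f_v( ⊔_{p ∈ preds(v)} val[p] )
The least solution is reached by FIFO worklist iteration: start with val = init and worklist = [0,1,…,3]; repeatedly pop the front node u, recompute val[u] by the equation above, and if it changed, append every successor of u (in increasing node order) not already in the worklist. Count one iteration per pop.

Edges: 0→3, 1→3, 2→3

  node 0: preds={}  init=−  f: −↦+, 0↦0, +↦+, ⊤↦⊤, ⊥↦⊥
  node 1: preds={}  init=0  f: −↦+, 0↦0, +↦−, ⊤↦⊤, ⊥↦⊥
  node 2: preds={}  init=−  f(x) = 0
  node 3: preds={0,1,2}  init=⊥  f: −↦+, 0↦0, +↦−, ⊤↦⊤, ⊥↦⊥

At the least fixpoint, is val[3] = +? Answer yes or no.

Iteration log — 4 steps:
  step 1. node 0  ⊔preds=⊥  new=−  stable
  step 2. node 1  ⊔preds=⊥  new=0  stable
  step 3. node 2  ⊔preds=⊥  new=⊤  old=−  +wl: 
  step 4. node 3  ⊔preds=⊤  new=⊤  old=⊥  +wl: 

Least fixpoint reached:
  node 0: −
  node 1: 0
  node 2: ⊤
  node 3: ⊤

no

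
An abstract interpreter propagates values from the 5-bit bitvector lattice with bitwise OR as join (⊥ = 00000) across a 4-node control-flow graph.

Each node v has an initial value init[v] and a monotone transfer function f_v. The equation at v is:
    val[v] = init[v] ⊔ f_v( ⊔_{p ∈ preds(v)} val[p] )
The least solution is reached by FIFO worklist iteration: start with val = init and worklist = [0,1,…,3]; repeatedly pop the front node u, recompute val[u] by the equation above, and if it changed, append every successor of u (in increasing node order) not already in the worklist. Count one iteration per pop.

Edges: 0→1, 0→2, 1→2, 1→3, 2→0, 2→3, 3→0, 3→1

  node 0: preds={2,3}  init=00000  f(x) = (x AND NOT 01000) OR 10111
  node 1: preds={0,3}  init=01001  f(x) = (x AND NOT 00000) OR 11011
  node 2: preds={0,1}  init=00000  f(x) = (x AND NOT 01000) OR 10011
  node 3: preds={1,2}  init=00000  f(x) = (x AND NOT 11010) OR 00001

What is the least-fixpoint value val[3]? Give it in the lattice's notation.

00101

Iteration log — 6 steps:
  step 1. node 0  ⊔preds=00000  new=10111  old=00000  +wl: 
  step 2. node 1  ⊔preds=10111  new=11111  old=01001  +wl: 
  step 3. node 2  ⊔preds=11111  new=10111  old=00000  +wl: 0
  step 4. node 3  ⊔preds=11111  new=00101  old=00000  +wl: 1
  step 5. node 0  ⊔preds=10111  new=10111  stable
  step 6. node 1  ⊔preds=10111  new=11111  stable

Least fixpoint reached:
  node 0: 10111
  node 1: 11111
  node 2: 10111
  node 3: 00101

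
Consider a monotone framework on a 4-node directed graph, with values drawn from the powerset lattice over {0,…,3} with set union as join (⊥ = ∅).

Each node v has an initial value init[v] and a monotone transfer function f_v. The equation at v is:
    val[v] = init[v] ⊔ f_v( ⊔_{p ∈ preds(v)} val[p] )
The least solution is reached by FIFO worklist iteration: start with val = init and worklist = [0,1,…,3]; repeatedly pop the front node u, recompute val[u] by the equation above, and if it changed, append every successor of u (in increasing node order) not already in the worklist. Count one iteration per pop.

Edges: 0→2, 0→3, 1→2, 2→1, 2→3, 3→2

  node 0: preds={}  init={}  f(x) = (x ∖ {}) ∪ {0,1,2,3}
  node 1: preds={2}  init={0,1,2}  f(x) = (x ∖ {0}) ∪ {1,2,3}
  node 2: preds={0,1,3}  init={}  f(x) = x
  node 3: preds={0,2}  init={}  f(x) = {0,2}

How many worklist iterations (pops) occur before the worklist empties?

Iteration log — 6 steps:
  step 1. node 0  ⊔preds={}  new={0,1,2,3}  old={}  +wl: 
  step 2. node 1  ⊔preds={}  new={0,1,2,3}  old={0,1,2}  +wl: 
  step 3. node 2  ⊔preds={0,1,2,3}  new={0,1,2,3}  old={}  +wl: 1
  step 4. node 3  ⊔preds={0,1,2,3}  new={0,2}  old={}  +wl: 2
  step 5. node 1  ⊔preds={0,1,2,3}  new={0,1,2,3}  stable
  step 6. node 2  ⊔preds={0,1,2,3}  new={0,1,2,3}  stable

Least fixpoint reached:
  node 0: {0,1,2,3}
  node 1: {0,1,2,3}
  node 2: {0,1,2,3}
  node 3: {0,2}

6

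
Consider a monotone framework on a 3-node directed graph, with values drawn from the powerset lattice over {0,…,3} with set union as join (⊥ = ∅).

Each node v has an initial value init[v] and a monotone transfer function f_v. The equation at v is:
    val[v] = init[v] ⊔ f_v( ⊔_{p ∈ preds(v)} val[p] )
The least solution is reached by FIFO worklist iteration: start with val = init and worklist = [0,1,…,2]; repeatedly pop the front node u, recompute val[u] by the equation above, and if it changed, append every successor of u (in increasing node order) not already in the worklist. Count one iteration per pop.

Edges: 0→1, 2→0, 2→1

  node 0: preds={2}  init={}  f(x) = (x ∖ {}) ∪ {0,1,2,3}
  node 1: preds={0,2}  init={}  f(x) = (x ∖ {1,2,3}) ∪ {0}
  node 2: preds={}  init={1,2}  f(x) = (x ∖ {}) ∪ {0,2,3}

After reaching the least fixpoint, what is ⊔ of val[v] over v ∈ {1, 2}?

Iteration log — 5 steps:
  step 1. node 0  ⊔preds={1,2}  new={0,1,2,3}  old={}  +wl: 
  step 2. node 1  ⊔preds={0,1,2,3}  new={0}  old={}  +wl: 
  step 3. node 2  ⊔preds={}  new={0,1,2,3}  old={1,2}  +wl: 0,1
  step 4. node 0  ⊔preds={0,1,2,3}  new={0,1,2,3}  stable
  step 5. node 1  ⊔preds={0,1,2,3}  new={0}  stable

Least fixpoint reached:
  node 0: {0,1,2,3}
  node 1: {0}
  node 2: {0,1,2,3}

{0,1,2,3}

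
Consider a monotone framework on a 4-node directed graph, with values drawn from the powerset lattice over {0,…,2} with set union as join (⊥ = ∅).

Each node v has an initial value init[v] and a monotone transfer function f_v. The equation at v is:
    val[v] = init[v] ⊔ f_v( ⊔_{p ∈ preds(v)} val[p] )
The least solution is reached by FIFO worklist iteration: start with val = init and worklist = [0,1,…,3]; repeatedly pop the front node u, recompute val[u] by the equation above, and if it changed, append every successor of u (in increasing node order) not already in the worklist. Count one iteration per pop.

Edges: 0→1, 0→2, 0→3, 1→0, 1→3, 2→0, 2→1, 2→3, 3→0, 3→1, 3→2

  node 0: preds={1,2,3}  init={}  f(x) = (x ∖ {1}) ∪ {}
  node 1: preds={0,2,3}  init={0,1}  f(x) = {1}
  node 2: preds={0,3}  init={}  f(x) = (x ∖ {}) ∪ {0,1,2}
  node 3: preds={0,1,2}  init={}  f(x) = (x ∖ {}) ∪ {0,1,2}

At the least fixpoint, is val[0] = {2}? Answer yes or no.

Trace (8 dequeues):
  [1] u=0 | in {0,1} | out {0} | prev {} | push {}
  [2] u=1 | in {0} | out {0,1} | ==
  [3] u=2 | in {0} | out {0,1,2} | prev {} | push {0,1}
  [4] u=3 | in {0,1,2} | out {0,1,2} | prev {} | push {2}
  [5] u=0 | in {0,1,2} | out {0,2} | prev {0} | push {3}
  [6] u=1 | in {0,1,2} | out {0,1} | ==
  [7] u=2 | in {0,1,2} | out {0,1,2} | ==
  [8] u=3 | in {0,1,2} | out {0,1,2} | ==

Converged values:
  [0] {0,2}
  [1] {0,1}
  [2] {0,1,2}
  [3] {0,1,2}

no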